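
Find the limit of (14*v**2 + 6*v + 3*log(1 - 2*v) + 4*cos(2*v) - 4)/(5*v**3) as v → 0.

-8/5

Substitution gives 0/0; apply L'Hôpital's rule 3 times.
After differentiating numerator and denominator 3 times the quotient is (32*sin(2*v) + 48/(2*v - 1)^3)/(30); at v = 0 this is -8/5.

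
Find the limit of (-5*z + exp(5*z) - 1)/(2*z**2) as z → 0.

25/4

Direct substitution gives 0/0.
Apply L'Hôpital: lim (5*e^(5*z) - 5)/(4*z), still 0/0.
After 2 applications of L'Hôpital's rule the quotient is (25*e^(5*z))/(4); substituting z = 0 gives 25/4.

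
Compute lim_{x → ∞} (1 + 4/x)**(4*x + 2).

e^(16)

Let L be the limit and take ln: ln L = lim (4x + 2)·ln(1 + 4/x) = lim (4x + 2)·(4/x + O(1/x²)) = 16.
Hence L = e^(16).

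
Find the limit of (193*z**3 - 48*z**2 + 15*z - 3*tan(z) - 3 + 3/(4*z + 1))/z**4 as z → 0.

Substitution gives 0/0 (the numerator vanishes to order 4).
Expand each term to order z^4: the coefficient of z^4 in -3·tan(z) is 0 and in 3·1/(1 + 4z) is 768.
Lower-order terms cancel with the polynomial part, so the numerator is (768)·z^4 + o(z^4), and the limit is (768)/(1) = 768.

768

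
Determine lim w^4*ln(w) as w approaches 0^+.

0

This is a 0·(−∞) form. Rewrite as 1·ln(w) / w^(−4) and apply L'Hôpital:
the derivative quotient is 1·(1/w) / (−4·w^(−5)) = (-1/4)·w^4 → 0.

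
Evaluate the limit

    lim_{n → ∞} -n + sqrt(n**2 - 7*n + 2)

-7/2

This has the form ∞ − ∞. Multiply and divide by the conjugate √(n^2 - 7*n + 2) + n.
That gives (-7n + 2) / (√(n^2 - 7*n + 2) + n).
Divide numerator and denominator by n: the limit is -7/(2·1) = -7/2.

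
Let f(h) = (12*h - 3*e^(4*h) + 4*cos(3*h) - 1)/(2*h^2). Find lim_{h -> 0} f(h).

Substitution gives 0/0; apply L'Hôpital's rule 2 times.
After differentiating numerator and denominator 2 times the quotient is (-48*e^(4*h) - 36*cos(3*h))/(4); at h = 0 this is -21.

-21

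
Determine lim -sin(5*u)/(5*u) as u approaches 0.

-1

Substitution gives 0/0.
Write it as (5/(-5))·sin(5u)/(5u); since sin(θ)/θ → 1, the limit is -1.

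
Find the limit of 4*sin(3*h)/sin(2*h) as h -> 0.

6

Substitution gives 0/0.
Divide numerator and denominator by h: sin(3h)/h → 3 and sin(2h)/h → 2, so the limit is 4·3/2 = 6.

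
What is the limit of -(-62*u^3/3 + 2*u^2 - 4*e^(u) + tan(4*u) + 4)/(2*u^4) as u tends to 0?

1/12

Substitution gives 0/0 (the numerator vanishes to order 4).
Expand each term to order u^4: the coefficient of u^4 in tan(4u) is 0 and in -4·e^(u) is -1/6.
Lower-order terms cancel with the polynomial part, so the numerator is (-1/6)·u^4 + o(u^4), and the limit is (-1/6)/(-2) = 1/12.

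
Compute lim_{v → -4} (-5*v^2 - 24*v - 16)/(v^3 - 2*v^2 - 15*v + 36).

Since v = -4 makes numerator and denominator zero, (v + 4) divides both.
Cancelling it gives (-5*v - 4)/(v^2 - 6*v + 9); now plug in v = -4 to get 16/49.

16/49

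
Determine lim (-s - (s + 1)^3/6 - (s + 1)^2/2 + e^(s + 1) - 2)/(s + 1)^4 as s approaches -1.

Direct substitution gives 0/0.
Apply L'Hôpital: lim (-s - (s + 1)^2/2 + e^(s + 1) - 2)/(4*(s + 1)^3), still 0/0.
Apply L'Hôpital: lim (-s + e^(s + 1) - 2)/(12*(s + 1)^2), still 0/0.
Apply L'Hôpital: lim (e^(s + 1) - 1)/(24*s + 24), still 0/0.
After 4 applications of L'Hôpital's rule the quotient is (e^(s + 1))/(24); substituting s = -1 gives 1/24.

1/24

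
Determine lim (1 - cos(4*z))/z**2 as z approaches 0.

Substitution gives 0/0.
Use (1 − cos u)/u² → 1/2 with u = 4z: the limit is 4²/(2·1) = 8.

8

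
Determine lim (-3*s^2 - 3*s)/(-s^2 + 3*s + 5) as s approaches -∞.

Numerator and denominator both have degree 2.
Dividing every term by s^2, all lower-order terms vanish and the limit is the ratio of leading coefficients, -3/(-1) = 3.

3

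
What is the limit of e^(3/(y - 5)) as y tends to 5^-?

As y → 5⁻, 3/(y - 5) → −∞, so e^(3/(y - 5)) → 0.

0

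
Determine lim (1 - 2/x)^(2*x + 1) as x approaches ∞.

e^(-4)

The base → 1 and the exponent → ∞: a 1^∞ form.
Take logarithms: (2x + 1)·ln(1 - 2/x). Since ln(1+u) ~ u for small u, this behaves like (2x)·(-2/x) → -4.
So the limit is e^(-4).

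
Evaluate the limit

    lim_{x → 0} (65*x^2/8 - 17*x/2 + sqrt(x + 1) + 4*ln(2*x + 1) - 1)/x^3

Substitution gives 0/0; apply L'Hôpital's rule 3 times.
After differentiating numerator and denominator 3 times the quotient is (64/(2*x + 1)^3 + 3/(8*(x + 1)^(5/2)))/(6); at x = 0 this is 515/48.

515/48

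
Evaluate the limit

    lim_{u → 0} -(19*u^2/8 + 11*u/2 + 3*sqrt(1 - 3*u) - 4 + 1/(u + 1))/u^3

Substitution gives 0/0; apply L'Hôpital's rule 3 times.
After differentiating numerator and denominator 3 times the quotient is (-6/(u + 1)^4 - 243/(8*(1 - 3*u)^(5/2)))/(-6); at u = 0 this is 97/16.

97/16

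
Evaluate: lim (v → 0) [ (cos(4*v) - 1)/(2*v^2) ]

-4

Direct substitution gives 0/0.
Apply L'Hôpital: lim (-4*sin(4*v))/(4*v), still 0/0.
After 2 applications of L'Hôpital's rule the quotient is (-16*cos(4*v))/(4); substituting v = 0 gives -4.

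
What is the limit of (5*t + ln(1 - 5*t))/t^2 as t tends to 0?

Direct substitution gives 0/0.
Apply L'Hôpital: lim (5 - 5/(1 - 5*t))/(2*t), still 0/0.
After 2 applications of L'Hôpital's rule the quotient is (-25/(1 - 5*t)^2)/(2); substituting t = 0 gives -25/2.

-25/2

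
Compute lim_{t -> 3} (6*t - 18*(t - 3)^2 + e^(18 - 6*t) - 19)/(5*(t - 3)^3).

Direct substitution gives 0/0.
Apply L'Hôpital: lim (-36*t - 6*e^(18 - 6*t) + 114)/(15*(t - 3)^2), still 0/0.
Apply L'Hôpital: lim (36*e^(18 - 6*t) - 36)/(30*t - 90), still 0/0.
After 3 applications of L'Hôpital's rule the quotient is (-216*e^(18 - 6*t))/(30); substituting t = 3 gives -36/5.

-36/5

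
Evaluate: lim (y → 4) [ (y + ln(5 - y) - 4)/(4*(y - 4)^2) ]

-1/8

Direct substitution gives 0/0.
Apply L'Hôpital: lim (1 - 1/(5 - y))/(8*y - 32), still 0/0.
After 2 applications of L'Hôpital's rule the quotient is (-1/(5 - y)^2)/(8); substituting y = 4 gives -1/8.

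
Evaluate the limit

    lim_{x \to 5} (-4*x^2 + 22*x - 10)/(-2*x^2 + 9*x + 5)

18/11

Since x = 5 makes numerator and denominator zero, (x - 5) divides both.
Cancelling it gives (2 - 4*x)/(-2*x - 1); now plug in x = 5 to get 18/11.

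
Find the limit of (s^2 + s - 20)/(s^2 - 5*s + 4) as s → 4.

3

Direct substitution gives 0/0, so factor. Both numerator and denominator have (s - 4) as a factor.
After cancelling, the expression reduces to (s + 5)/(s - 1).
Substituting s = 4 gives 3.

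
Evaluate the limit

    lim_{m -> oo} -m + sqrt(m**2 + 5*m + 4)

5/2

An ∞ − ∞ form. Rationalising with the conjugate, the difference becomes (5m + 4) / (√(m^2 + 5*m + 4) + m).
For large m the denominator behaves like 2·m, so the quotient tends to 5/2 = 5/2.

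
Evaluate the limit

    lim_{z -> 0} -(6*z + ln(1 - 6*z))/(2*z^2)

Direct substitution gives 0/0.
Apply L'Hôpital: lim (6 - 6/(1 - 6*z))/(-4*z), still 0/0.
After 2 applications of L'Hôpital's rule the quotient is (-36/(1 - 6*z)^2)/(-4); substituting z = 0 gives 9.

9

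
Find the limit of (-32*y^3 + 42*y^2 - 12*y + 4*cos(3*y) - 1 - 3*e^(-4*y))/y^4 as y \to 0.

-37/2

Substitution gives 0/0 (the numerator vanishes to order 4).
Expand each term to order y^4: the coefficient of y^4 in 4·cos(3y) is 27/2 and in -3·e^(-4y) is -32.
Lower-order terms cancel with the polynomial part, so the numerator is (-37/2)·y^4 + o(y^4), and the limit is (-37/2)/(1) = -37/2.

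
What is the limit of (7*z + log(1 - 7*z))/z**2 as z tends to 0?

-49/2

Direct substitution gives 0/0.
Apply L'Hôpital: lim (7 - 7/(1 - 7*z))/(2*z), still 0/0.
After 2 applications of L'Hôpital's rule the quotient is (-49/(1 - 7*z)^2)/(2); substituting z = 0 gives -49/2.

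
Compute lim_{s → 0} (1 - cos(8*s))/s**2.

Substitution gives 0/0.
Use (1 − cos u)/u² → 1/2 with u = 8s: the limit is 8²/(2·1) = 32.

32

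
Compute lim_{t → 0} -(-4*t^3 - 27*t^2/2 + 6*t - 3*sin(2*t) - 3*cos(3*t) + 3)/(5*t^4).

81/40

Substitution gives 0/0; apply L'Hôpital's rule 4 times.
After differentiating numerator and denominator 4 times the quotient is (-48*sin(2*t) - 243*cos(3*t))/(-120); at t = 0 this is 81/40.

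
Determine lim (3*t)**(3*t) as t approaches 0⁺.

1

Base → 0⁺ and exponent → 0⁺: a 0^0 form.
Take logs: 3t·ln(3t). This is 0·(−∞); rewriting as ln(3t)/(1/(3t)) and applying L'Hôpital gives 0.
Hence the limit is e^0 = 1.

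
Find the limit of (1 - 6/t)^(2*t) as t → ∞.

e^(-12)

Write it as [(1 - 6/t)^t]^(2) · (1 - 6/t)^(0). The bracketed term tends to e^(-6) and the second factor to 1, so the limit is e^(-12).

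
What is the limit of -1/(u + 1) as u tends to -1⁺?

-∞

As u → -1⁺, (u + 1) → 0⁺, so (u + 1)^1 → 0⁺ and -1/(u + 1)^1 → -∞.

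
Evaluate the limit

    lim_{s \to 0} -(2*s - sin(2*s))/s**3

Direct substitution gives 0/0.
Apply L'Hôpital: lim (2 - 2*cos(2*s))/(-3*s^2), still 0/0.
Apply L'Hôpital: lim (4*sin(2*s))/(-6*s), still 0/0.
After 3 applications of L'Hôpital's rule the quotient is (8*cos(2*s))/(-6); substituting s = 0 gives -4/3.

-4/3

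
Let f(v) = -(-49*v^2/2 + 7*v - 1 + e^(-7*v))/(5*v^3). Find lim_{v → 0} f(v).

343/30

Direct substitution gives 0/0.
Apply L'Hôpital: lim (-49*v + 7 - 7*e^(-7*v))/(-15*v^2), still 0/0.
Apply L'Hôpital: lim (-49 + 49*e^(-7*v))/(-30*v), still 0/0.
After 3 applications of L'Hôpital's rule the quotient is (-343*e^(-7*v))/(-30); substituting v = 0 gives 343/30.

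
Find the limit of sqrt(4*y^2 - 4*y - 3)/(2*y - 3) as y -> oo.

For large |y|, √(4*y^2 - 4*y - 3) ≈ √4·|y| and the denominator ≈ 2y.
Since y → +∞, |y| = y, giving √4/(2) = 1.

1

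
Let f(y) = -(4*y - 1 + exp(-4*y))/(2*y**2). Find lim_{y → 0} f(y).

-4

Direct substitution gives 0/0.
Apply L'Hôpital: lim (4 - 4*e^(-4*y))/(-4*y), still 0/0.
After 2 applications of L'Hôpital's rule the quotient is (16*e^(-4*y))/(-4); substituting y = 0 gives -4.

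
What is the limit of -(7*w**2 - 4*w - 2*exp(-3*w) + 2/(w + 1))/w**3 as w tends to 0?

-7

Substitution gives 0/0; apply L'Hôpital's rule 3 times.
After differentiating numerator and denominator 3 times the quotient is (54*e^(-3*w) - 12/(w + 1)^4)/(-6); at w = 0 this is -7.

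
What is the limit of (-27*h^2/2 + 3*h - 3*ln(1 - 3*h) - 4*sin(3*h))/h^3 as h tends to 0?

45

Substitution gives 0/0 (the numerator vanishes to order 3).
Expand each term to order h^3: the coefficient of h^3 in -4·sin(3h) is 18 and in -3·ln(1 - 3h) is 27.
Lower-order terms cancel with the polynomial part, so the numerator is (45)·h^3 + o(h^3), and the limit is (45)/(1) = 45.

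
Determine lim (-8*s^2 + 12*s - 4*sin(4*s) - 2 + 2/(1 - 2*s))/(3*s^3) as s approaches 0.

Substitution gives 0/0; apply L'Hôpital's rule 3 times.
After differentiating numerator and denominator 3 times the quotient is (256*cos(4*s) + 96/(2*s - 1)^4)/(18); at s = 0 this is 176/9.

176/9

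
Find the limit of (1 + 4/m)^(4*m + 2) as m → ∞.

e^(16)

Let L be the limit and take ln: ln L = lim (4m + 2)·ln(1 + 4/m) = lim (4m + 2)·(4/m + O(1/m²)) = 16.
Hence L = e^(16).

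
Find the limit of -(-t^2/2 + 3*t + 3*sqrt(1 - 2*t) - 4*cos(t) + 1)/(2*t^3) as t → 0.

3/4

Substitution gives 0/0 (the numerator vanishes to order 3).
Expand each term to order t^3: the coefficient of t^3 in 3·√(1 - 2t) is -3/2 and in -4·cos(t) is 0.
Lower-order terms cancel with the polynomial part, so the numerator is (-3/2)·t^3 + o(t^3), and the limit is (-3/2)/(-2) = 3/4.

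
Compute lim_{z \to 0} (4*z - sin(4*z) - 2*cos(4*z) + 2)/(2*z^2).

8

Substitution gives 0/0 (the numerator vanishes to order 2).
Expand each term to order z^2: the coefficient of z^2 in −sin(4z) is 0 and in -2·cos(4z) is 16.
Lower-order terms cancel with the polynomial part, so the numerator is (16)·z^2 + o(z^2), and the limit is (16)/(2) = 8.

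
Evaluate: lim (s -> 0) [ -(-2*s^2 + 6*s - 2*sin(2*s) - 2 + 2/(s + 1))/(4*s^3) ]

Substitution gives 0/0 (the numerator vanishes to order 3).
Expand each term to order s^3: the coefficient of s^3 in -2·sin(2s) is 8/3 and in 2·1/(1 + s) is -2.
Lower-order terms cancel with the polynomial part, so the numerator is (2/3)·s^3 + o(s^3), and the limit is (2/3)/(-4) = -1/6.

-1/6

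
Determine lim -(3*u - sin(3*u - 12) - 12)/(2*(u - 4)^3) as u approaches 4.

Direct substitution gives 0/0.
Apply L'Hôpital: lim (3 - 3*cos(3*u - 12))/(-6*(u - 4)^2), still 0/0.
Apply L'Hôpital: lim (9*sin(3*u - 12))/(48 - 12*u), still 0/0.
After 3 applications of L'Hôpital's rule the quotient is (27*cos(3*u - 12))/(-12); substituting u = 4 gives -9/4.

-9/4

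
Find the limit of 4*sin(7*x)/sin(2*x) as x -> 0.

14

Substitution gives 0/0.
Divide numerator and denominator by x: sin(7x)/x → 7 and sin(2x)/x → 2, so the limit is 4·7/2 = 14.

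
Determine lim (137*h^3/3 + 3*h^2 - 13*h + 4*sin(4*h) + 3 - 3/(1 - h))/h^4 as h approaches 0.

-3

Substitution gives 0/0 (the numerator vanishes to order 4).
Expand each term to order h^4: the coefficient of h^4 in -3·1/(1 - h) is -3 and in 4·sin(4h) is 0.
Lower-order terms cancel with the polynomial part, so the numerator is (-3)·h^4 + o(h^4), and the limit is (-3)/(1) = -3.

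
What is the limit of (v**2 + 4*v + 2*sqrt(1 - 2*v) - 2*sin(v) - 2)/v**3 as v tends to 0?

-2/3

Substitution gives 0/0 (the numerator vanishes to order 3).
Expand each term to order v^3: the coefficient of v^3 in -2·sin(v) is 1/3 and in 2·√(1 - 2v) is -1.
Lower-order terms cancel with the polynomial part, so the numerator is (-2/3)·v^3 + o(v^3), and the limit is (-2/3)/(1) = -2/3.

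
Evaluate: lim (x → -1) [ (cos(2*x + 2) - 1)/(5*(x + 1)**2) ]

-2/5

Direct substitution gives 0/0.
Apply L'Hôpital: lim (-2*sin(2*x + 2))/(10*x + 10), still 0/0.
After 2 applications of L'Hôpital's rule the quotient is (-4*cos(2*x + 2))/(10); substituting x = -1 gives -2/5.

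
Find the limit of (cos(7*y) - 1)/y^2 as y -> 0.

Direct substitution gives 0/0.
Apply L'Hôpital: lim (-7*sin(7*y))/(2*y), still 0/0.
After 2 applications of L'Hôpital's rule the quotient is (-49*cos(7*y))/(2); substituting y = 0 gives -49/2.

-49/2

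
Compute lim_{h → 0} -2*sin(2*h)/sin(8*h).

-1/2

Substitution gives 0/0.
Divide numerator and denominator by h: sin(2h)/h → 2 and sin(8h)/h → 8, so the limit is -2·2/8 = -1/2.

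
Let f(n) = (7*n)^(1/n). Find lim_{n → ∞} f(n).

1

Base → ∞ and exponent → 0: an ∞^0 form.
Take logs: (1/n)·ln(7·n^1) = (ln 7 + 1·ln n)/n → 0.
So the limit is e^0 = 1.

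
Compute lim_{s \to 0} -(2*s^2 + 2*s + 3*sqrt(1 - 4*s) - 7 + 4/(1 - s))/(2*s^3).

Substitution gives 0/0; apply L'Hôpital's rule 3 times.
After differentiating numerator and denominator 3 times the quotient is (24/(s - 1)^4 - 72/(1 - 4*s)^(5/2))/(-12); at s = 0 this is 4.

4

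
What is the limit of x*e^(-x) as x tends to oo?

0

Write as x^1/e^{1x}, an ∞/∞ form.
Exponential growth dominates any polynomial, so repeated L'Hôpital (or the standard result) gives 0.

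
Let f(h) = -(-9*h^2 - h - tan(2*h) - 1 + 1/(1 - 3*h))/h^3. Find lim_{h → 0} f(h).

Substitution gives 0/0 (the numerator vanishes to order 3).
Expand each term to order h^3: the coefficient of h^3 in 1/(1 - 3h) is 27 and in −tan(2h) is -8/3.
Lower-order terms cancel with the polynomial part, so the numerator is (73/3)·h^3 + o(h^3), and the limit is (73/3)/(-1) = -73/3.

-73/3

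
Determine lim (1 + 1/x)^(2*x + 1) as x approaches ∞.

e^(2)

Write it as [(1 + 1/x)^x]^(2) · (1 + 1/x)^(1). The bracketed term tends to e^(1) and the second factor to 1, so the limit is e^(2).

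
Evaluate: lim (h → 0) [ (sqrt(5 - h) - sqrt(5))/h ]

A 0/0 form; rationalise with √(5 - h) + √5. This collapses the numerator to -h, leaving -1/(√(5 - h) + √5) → -1/(2√5) = -√(5)/10.

-√(5)/10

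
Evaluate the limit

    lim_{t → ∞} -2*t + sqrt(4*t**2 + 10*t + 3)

An ∞ − ∞ form. Rationalising with the conjugate, the difference becomes (10t + 3) / (√(4*t^2 + 10*t + 3) + 2t).
For large t the denominator behaves like 2·2t, so the quotient tends to 10/4 = 5/2.

5/2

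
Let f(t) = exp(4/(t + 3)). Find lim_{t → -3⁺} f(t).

∞

As t → -3⁺, 4/(t + 3) → +∞, so e^(4/(t + 3)) → ∞.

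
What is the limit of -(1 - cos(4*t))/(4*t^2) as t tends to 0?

-2

Substitution gives 0/0.
Use (1 − cos u)/u² → 1/2 with u = 4t: the limit is 4²/(2·(-4)) = -2.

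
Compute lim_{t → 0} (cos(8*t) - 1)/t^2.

Direct substitution gives 0/0.
Apply L'Hôpital: lim (-8*sin(8*t))/(2*t), still 0/0.
After 2 applications of L'Hôpital's rule the quotient is (-64*cos(8*t))/(2); substituting t = 0 gives -32.

-32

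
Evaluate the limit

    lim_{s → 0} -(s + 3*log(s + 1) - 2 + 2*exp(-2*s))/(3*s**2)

-5/6

Substitution gives 0/0 (the numerator vanishes to order 2).
Expand each term to order s^2: the coefficient of s^2 in 2·e^(-2s) is 4 and in 3·ln(1 + s) is -3/2.
Lower-order terms cancel with the polynomial part, so the numerator is (5/2)·s^2 + o(s^2), and the limit is (5/2)/(-3) = -5/6.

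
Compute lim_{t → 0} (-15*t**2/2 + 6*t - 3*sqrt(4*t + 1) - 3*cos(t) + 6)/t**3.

Substitution gives 0/0 (the numerator vanishes to order 3).
Expand each term to order t^3: the coefficient of t^3 in -3·√(1 + 4t) is -12 and in -3·cos(t) is 0.
Lower-order terms cancel with the polynomial part, so the numerator is (-12)·t^3 + o(t^3), and the limit is (-12)/(1) = -12.

-12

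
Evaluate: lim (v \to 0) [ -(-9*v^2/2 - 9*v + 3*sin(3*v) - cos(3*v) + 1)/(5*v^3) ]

Substitution gives 0/0; apply L'Hôpital's rule 3 times.
After differentiating numerator and denominator 3 times the quotient is (-27*sin(3*v) - 81*cos(3*v))/(-30); at v = 0 this is 27/10.

27/10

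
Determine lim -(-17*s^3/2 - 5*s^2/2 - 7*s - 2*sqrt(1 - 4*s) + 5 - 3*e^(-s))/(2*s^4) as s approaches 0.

-159/16

Substitution gives 0/0; apply L'Hôpital's rule 4 times.
After differentiating numerator and denominator 4 times the quotient is (-3*e^(-s) + 480/(1 - 4*s)^(7/2))/(-48); at s = 0 this is -159/16.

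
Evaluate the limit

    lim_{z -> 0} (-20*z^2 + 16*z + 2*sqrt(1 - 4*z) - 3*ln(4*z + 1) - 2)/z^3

-72

Substitution gives 0/0; apply L'Hôpital's rule 3 times.
After differentiating numerator and denominator 3 times the quotient is (-384/(4*z + 1)^3 - 48/(1 - 4*z)^(5/2))/(6); at z = 0 this is -72.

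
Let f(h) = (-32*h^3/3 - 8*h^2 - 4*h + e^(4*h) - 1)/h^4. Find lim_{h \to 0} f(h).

Direct substitution gives 0/0.
Apply L'Hôpital: lim (-32*h^2 - 16*h + 4*e^(4*h) - 4)/(4*h^3), still 0/0.
Apply L'Hôpital: lim (-64*h + 16*e^(4*h) - 16)/(12*h^2), still 0/0.
Apply L'Hôpital: lim (64*e^(4*h) - 64)/(24*h), still 0/0.
After 4 applications of L'Hôpital's rule the quotient is (256*e^(4*h))/(24); substituting h = 0 gives 32/3.

32/3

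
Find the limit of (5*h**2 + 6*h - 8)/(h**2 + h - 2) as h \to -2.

At h = -2 both the top and bottom vanish — a removable singularity. Factoring out (h + 2) from each leaves (5*h - 4)/(h - 1), which at h = -2 equals 14/3.

14/3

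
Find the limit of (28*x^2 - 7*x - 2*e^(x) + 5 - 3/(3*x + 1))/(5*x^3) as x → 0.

242/15

Substitution gives 0/0 (the numerator vanishes to order 3).
Expand each term to order x^3: the coefficient of x^3 in -2·e^(x) is -1/3 and in -3·1/(1 + 3x) is 81.
Lower-order terms cancel with the polynomial part, so the numerator is (242/3)·x^3 + o(x^3), and the limit is (242/3)/(5) = 242/15.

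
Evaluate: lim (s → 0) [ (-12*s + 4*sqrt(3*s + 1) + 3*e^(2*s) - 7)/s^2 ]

Substitution gives 0/0; apply L'Hôpital's rule 2 times.
After differentiating numerator and denominator 2 times the quotient is (12*e^(2*s) - 9/(3*s + 1)^(3/2))/(2); at s = 0 this is 3/2.

3/2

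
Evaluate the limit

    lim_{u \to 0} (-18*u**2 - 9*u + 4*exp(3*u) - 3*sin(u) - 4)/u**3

37/2

Substitution gives 0/0; apply L'Hôpital's rule 3 times.
After differentiating numerator and denominator 3 times the quotient is (108*e^(3*u) + 3*cos(u))/(6); at u = 0 this is 37/2.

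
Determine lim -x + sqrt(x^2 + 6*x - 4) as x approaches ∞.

This has the form ∞ − ∞. Multiply and divide by the conjugate √(x^2 + 6*x - 4) + x.
That gives (6x - 4) / (√(x^2 + 6*x - 4) + x).
Divide numerator and denominator by x: the limit is 6/(2·1) = 3.

3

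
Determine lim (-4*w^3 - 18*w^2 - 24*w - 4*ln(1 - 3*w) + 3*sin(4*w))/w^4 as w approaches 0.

Substitution gives 0/0; apply L'Hôpital's rule 4 times.
After differentiating numerator and denominator 4 times the quotient is (768*sin(4*w) + 1944/(3*w - 1)^4)/(24); at w = 0 this is 81.

81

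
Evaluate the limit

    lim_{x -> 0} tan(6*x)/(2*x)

3

Substitution gives 0/0.
Since tan(u)/u → 1 as u → 0, tan(6x)/(6x) → 1 and the limit is 6/2 = 3.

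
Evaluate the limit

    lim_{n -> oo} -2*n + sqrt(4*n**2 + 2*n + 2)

This has the form ∞ − ∞. Multiply and divide by the conjugate √(4*n^2 + 2*n + 2) + 2n.
That gives (2n + 2) / (√(4*n^2 + 2*n + 2) + 2n).
Divide numerator and denominator by n: the limit is 2/(2·2) = 1/2.

1/2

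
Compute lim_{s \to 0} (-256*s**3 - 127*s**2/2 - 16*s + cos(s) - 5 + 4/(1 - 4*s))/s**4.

Substitution gives 0/0; apply L'Hôpital's rule 4 times.
After differentiating numerator and denominator 4 times the quotient is (cos(s) - 24576/(4*s - 1)^5)/(24); at s = 0 this is 24577/24.

24577/24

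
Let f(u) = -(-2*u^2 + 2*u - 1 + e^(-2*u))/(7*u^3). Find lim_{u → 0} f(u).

4/21

Direct substitution gives 0/0.
Apply L'Hôpital: lim (-4*u + 2 - 2*e^(-2*u))/(-21*u^2), still 0/0.
Apply L'Hôpital: lim (-4 + 4*e^(-2*u))/(-42*u), still 0/0.
After 3 applications of L'Hôpital's rule the quotient is (-8*e^(-2*u))/(-42); substituting u = 0 gives 4/21.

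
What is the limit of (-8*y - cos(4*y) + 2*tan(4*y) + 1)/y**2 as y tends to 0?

8

Substitution gives 0/0 (the numerator vanishes to order 2).
Expand each term to order y^2: the coefficient of y^2 in 2·tan(4y) is 0 and in −cos(4y) is 8.
Lower-order terms cancel with the polynomial part, so the numerator is (8)·y^2 + o(y^2), and the limit is (8)/(1) = 8.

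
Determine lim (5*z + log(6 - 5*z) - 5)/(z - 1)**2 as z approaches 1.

Direct substitution gives 0/0.
Apply L'Hôpital: lim (5 - 5/(6 - 5*z))/(2*z - 2), still 0/0.
After 2 applications of L'Hôpital's rule the quotient is (-25/(6 - 5*z)^2)/(2); substituting z = 1 gives -25/2.

-25/2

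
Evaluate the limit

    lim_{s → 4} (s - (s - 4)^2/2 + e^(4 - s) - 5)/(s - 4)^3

-1/6

Direct substitution gives 0/0.
Apply L'Hôpital: lim (-s - e^(4 - s) + 5)/(3*(s - 4)^2), still 0/0.
Apply L'Hôpital: lim (e^(4 - s) - 1)/(6*s - 24), still 0/0.
After 3 applications of L'Hôpital's rule the quotient is (-e^(4 - s))/(6); substituting s = 4 gives -1/6.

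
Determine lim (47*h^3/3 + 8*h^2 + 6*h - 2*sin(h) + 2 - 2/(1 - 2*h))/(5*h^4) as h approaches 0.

-32/5

Substitution gives 0/0; apply L'Hôpital's rule 4 times.
After differentiating numerator and denominator 4 times the quotient is (-2*sin(h) + 768/(2*h - 1)^5)/(120); at h = 0 this is -32/5.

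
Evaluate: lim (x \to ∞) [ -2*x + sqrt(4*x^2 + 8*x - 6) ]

An ∞ − ∞ form. Rationalising with the conjugate, the difference becomes (8x - 6) / (√(4*x^2 + 8*x - 6) + 2x).
For large x the denominator behaves like 2·2x, so the quotient tends to 8/4 = 2.

2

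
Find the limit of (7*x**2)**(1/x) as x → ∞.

1

Base → ∞ and exponent → 0: an ∞^0 form.
Take logs: (1/x)·ln(7·x^2) = (ln 7 + 2·ln x)/x → 0.
So the limit is e^0 = 1.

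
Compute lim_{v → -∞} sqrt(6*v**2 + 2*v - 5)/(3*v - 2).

For large |v|, √(6*v^2 + 2*v - 5) ≈ √6·|v| and the denominator ≈ 3v.
Since v → −∞, |v| = −v, giving −√6/(3) = -√(6)/3.

-√(6)/3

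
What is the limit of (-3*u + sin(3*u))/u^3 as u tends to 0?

Direct substitution gives 0/0.
Apply L'Hôpital: lim (3*cos(3*u) - 3)/(3*u^2), still 0/0.
Apply L'Hôpital: lim (-9*sin(3*u))/(6*u), still 0/0.
After 3 applications of L'Hôpital's rule the quotient is (-27*cos(3*u))/(6); substituting u = 0 gives -9/2.

-9/2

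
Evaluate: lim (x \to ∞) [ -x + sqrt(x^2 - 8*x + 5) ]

This has the form ∞ − ∞. Multiply and divide by the conjugate √(x^2 - 8*x + 5) + x.
That gives (-8x + 5) / (√(x^2 - 8*x + 5) + x).
Divide numerator and denominator by x: the limit is -8/(2·1) = -4.

-4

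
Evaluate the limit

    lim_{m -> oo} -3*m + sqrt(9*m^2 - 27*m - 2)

-9/2

An ∞ − ∞ form. Rationalising with the conjugate, the difference becomes (-27m - 2) / (√(9*m^2 - 27*m - 2) + 3m).
For large m the denominator behaves like 2·3m, so the quotient tends to -27/6 = -9/2.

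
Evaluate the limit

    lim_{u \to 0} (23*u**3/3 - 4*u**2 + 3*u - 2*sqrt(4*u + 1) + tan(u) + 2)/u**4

20

Substitution gives 0/0; apply L'Hôpital's rule 4 times.
After differentiating numerator and denominator 4 times the quotient is (24*tan(u)^3/cos(u)^2 + 16*tan(u)/cos(u)^2 + 480/(4*u + 1)^(7/2))/(24); at u = 0 this is 20.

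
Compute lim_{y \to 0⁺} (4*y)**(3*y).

Base → 0⁺ and exponent → 0⁺: a 0^0 form.
Take logs: 3y·ln(4y). This is 0·(−∞); rewriting as ln(4y)/(1/(3y)) and applying L'Hôpital gives 0.
Hence the limit is e^0 = 1.

1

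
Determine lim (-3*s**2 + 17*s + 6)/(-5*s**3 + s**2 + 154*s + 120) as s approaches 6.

19/374

Direct substitution gives 0/0, so factor. Both numerator and denominator have (s - 6) as a factor.
After cancelling, the expression reduces to (-3*s - 1)/(-5*s^2 - 29*s - 20).
Substituting s = 6 gives 19/374.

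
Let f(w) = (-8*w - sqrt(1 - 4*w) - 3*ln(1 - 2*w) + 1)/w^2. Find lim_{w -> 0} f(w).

Substitution gives 0/0; apply L'Hôpital's rule 2 times.
After differentiating numerator and denominator 2 times the quotient is (12/(2*w - 1)^2 + 4/(1 - 4*w)^(3/2))/(2); at w = 0 this is 8.

8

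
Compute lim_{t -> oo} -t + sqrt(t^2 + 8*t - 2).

This has the form ∞ − ∞. Multiply and divide by the conjugate √(t^2 + 8*t - 2) + t.
That gives (8t - 2) / (√(t^2 + 8*t - 2) + t).
Divide numerator and denominator by t: the limit is 8/(2·1) = 4.

4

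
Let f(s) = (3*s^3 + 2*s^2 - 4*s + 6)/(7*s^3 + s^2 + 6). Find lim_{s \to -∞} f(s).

3/7

Numerator and denominator both have degree 3.
Dividing every term by s^3, all lower-order terms vanish and the limit is the ratio of leading coefficients, 3/(7) = 3/7.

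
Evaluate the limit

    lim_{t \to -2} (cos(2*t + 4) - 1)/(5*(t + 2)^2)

-2/5

Direct substitution gives 0/0.
Apply L'Hôpital: lim (-2*sin(2*t + 4))/(10*t + 20), still 0/0.
After 2 applications of L'Hôpital's rule the quotient is (-4*cos(2*t + 4))/(10); substituting t = -2 gives -2/5.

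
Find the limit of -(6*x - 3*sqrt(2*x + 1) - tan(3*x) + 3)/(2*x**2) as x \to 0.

Substitution gives 0/0; apply L'Hôpital's rule 2 times.
After differentiating numerator and denominator 2 times the quotient is (-18*tan(3*x)/cos(3*x)^2 + 3/(2*x + 1)^(3/2))/(-4); at x = 0 this is -3/4.

-3/4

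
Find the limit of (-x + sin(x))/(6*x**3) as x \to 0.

Direct substitution gives 0/0.
Apply L'Hôpital: lim (cos(x) - 1)/(18*x^2), still 0/0.
Apply L'Hôpital: lim (-sin(x))/(36*x), still 0/0.
After 3 applications of L'Hôpital's rule the quotient is (-cos(x))/(36); substituting x = 0 gives -1/36.

-1/36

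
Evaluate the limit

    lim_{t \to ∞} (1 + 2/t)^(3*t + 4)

Write it as [(1 + 2/t)^t]^(3) · (1 + 2/t)^(4). The bracketed term tends to e^(2) and the second factor to 1, so the limit is e^(6).

e^(6)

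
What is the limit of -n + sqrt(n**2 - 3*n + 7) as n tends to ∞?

An ∞ − ∞ form. Rationalising with the conjugate, the difference becomes (-3n + 7) / (√(n^2 - 3*n + 7) + n).
For large n the denominator behaves like 2·n, so the quotient tends to -3/2 = -3/2.

-3/2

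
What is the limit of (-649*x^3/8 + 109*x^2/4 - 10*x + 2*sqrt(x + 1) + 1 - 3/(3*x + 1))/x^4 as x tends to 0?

-15557/64

Substitution gives 0/0; apply L'Hôpital's rule 4 times.
After differentiating numerator and denominator 4 times the quotient is (-5832/(3*x + 1)^5 - 15/(8*(x + 1)^(7/2)))/(24); at x = 0 this is -15557/64.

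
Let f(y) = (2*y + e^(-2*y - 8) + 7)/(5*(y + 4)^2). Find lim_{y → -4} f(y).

2/5

Direct substitution gives 0/0.
Apply L'Hôpital: lim (2 - 2*e^(-2*y - 8))/(10*y + 40), still 0/0.
After 2 applications of L'Hôpital's rule the quotient is (4*e^(-2*y - 8))/(10); substituting y = -4 gives 2/5.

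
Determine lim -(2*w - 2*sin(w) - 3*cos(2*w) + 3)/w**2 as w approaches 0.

Substitution gives 0/0 (the numerator vanishes to order 2).
Expand each term to order w^2: the coefficient of w^2 in -3·cos(2w) is 6 and in -2·sin(w) is 0.
Lower-order terms cancel with the polynomial part, so the numerator is (6)·w^2 + o(w^2), and the limit is (6)/(-1) = -6.

-6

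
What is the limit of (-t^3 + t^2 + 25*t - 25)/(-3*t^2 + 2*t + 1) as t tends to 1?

At t = 1 both the top and bottom vanish — a removable singularity. Factoring out (t - 1) from each leaves (25 - t^2)/(-3*t - 1), which at t = 1 equals -6.

-6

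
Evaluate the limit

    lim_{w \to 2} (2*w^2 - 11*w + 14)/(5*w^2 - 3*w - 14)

At w = 2 both the top and bottom vanish — a removable singularity. Factoring out (w - 2) from each leaves (2*w - 7)/(5*w + 7), which at w = 2 equals -3/17.

-3/17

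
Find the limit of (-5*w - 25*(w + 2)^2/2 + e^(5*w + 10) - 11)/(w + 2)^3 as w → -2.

125/6

Direct substitution gives 0/0.
Apply L'Hôpital: lim (-25*w + 5*e^(5*w + 10) - 55)/(3*(w + 2)^2), still 0/0.
Apply L'Hôpital: lim (25*e^(5*w + 10) - 25)/(6*w + 12), still 0/0.
After 3 applications of L'Hôpital's rule the quotient is (125*e^(5*w + 10))/(6); substituting w = -2 gives 125/6.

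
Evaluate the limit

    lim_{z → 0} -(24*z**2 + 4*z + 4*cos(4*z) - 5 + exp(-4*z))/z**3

Substitution gives 0/0; apply L'Hôpital's rule 3 times.
After differentiating numerator and denominator 3 times the quotient is (256*sin(4*z) - 64*e^(-4*z))/(-6); at z = 0 this is 32/3.

32/3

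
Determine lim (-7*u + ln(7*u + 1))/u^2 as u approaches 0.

Direct substitution gives 0/0.
Apply L'Hôpital: lim (-7 + 7/(7*u + 1))/(2*u), still 0/0.
After 2 applications of L'Hôpital's rule the quotient is (-49/(7*u + 1)^2)/(2); substituting u = 0 gives -49/2.

-49/2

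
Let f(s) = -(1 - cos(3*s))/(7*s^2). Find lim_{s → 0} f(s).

Substitution gives 0/0.
Use (1 − cos u)/u² → 1/2 with u = 3s: the limit is 3²/(2·(-7)) = -9/14.

-9/14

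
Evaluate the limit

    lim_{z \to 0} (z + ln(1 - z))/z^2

-1/2

Direct substitution gives 0/0.
Apply L'Hôpital: lim (1 - 1/(1 - z))/(2*z), still 0/0.
After 2 applications of L'Hôpital's rule the quotient is (-1/(1 - z)^2)/(2); substituting z = 0 gives -1/2.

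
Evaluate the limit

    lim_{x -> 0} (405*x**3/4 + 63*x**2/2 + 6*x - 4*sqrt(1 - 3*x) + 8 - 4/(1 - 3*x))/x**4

-9963/32

Substitution gives 0/0; apply L'Hôpital's rule 4 times.
After differentiating numerator and denominator 4 times the quotient is (7776/(3*x - 1)^5 - 1215*(3*x - 1)^5/(4*(1 - 3*x)^(17/2)))/(24); at x = 0 this is -9963/32.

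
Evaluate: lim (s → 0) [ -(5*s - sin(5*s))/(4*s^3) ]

-125/24

Direct substitution gives 0/0.
Apply L'Hôpital: lim (5 - 5*cos(5*s))/(-12*s^2), still 0/0.
Apply L'Hôpital: lim (25*sin(5*s))/(-24*s), still 0/0.
After 3 applications of L'Hôpital's rule the quotient is (125*cos(5*s))/(-24); substituting s = 0 gives -125/24.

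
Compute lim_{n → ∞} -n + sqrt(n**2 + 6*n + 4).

This has the form ∞ − ∞. Multiply and divide by the conjugate √(n^2 + 6*n + 4) + n.
That gives (6n + 4) / (√(n^2 + 6*n + 4) + n).
Divide numerator and denominator by n: the limit is 6/(2·1) = 3.

3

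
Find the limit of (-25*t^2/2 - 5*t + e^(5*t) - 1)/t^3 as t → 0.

Direct substitution gives 0/0.
Apply L'Hôpital: lim (-25*t + 5*e^(5*t) - 5)/(3*t^2), still 0/0.
Apply L'Hôpital: lim (25*e^(5*t) - 25)/(6*t), still 0/0.
After 3 applications of L'Hôpital's rule the quotient is (125*e^(5*t))/(6); substituting t = 0 gives 125/6.

125/6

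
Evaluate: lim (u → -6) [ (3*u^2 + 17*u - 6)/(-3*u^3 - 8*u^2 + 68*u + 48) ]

Direct substitution gives 0/0, so factor. Both numerator and denominator have (u + 6) as a factor.
After cancelling, the expression reduces to (3*u - 1)/(-3*u^2 + 10*u + 8).
Substituting u = -6 gives 19/160.

19/160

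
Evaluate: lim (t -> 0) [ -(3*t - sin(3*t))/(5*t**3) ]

Direct substitution gives 0/0.
Apply L'Hôpital: lim (3 - 3*cos(3*t))/(-15*t^2), still 0/0.
Apply L'Hôpital: lim (9*sin(3*t))/(-30*t), still 0/0.
After 3 applications of L'Hôpital's rule the quotient is (27*cos(3*t))/(-30); substituting t = 0 gives -9/10.

-9/10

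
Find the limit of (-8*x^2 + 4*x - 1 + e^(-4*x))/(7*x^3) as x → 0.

-32/21

Direct substitution gives 0/0.
Apply L'Hôpital: lim (-16*x + 4 - 4*e^(-4*x))/(21*x^2), still 0/0.
Apply L'Hôpital: lim (-16 + 16*e^(-4*x))/(42*x), still 0/0.
After 3 applications of L'Hôpital's rule the quotient is (-64*e^(-4*x))/(42); substituting x = 0 gives -32/21.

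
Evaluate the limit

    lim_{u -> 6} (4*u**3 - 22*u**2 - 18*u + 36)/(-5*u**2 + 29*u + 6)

-150/31

Since u = 6 makes numerator and denominator zero, (u - 6) divides both.
Cancelling it gives (4*u^2 + 2*u - 6)/(-5*u - 1); now plug in u = 6 to get -150/31.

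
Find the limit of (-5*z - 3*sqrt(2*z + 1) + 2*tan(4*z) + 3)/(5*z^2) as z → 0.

3/10

Substitution gives 0/0 (the numerator vanishes to order 2).
Expand each term to order z^2: the coefficient of z^2 in -3·√(1 + 2z) is 3/2 and in 2·tan(4z) is 0.
Lower-order terms cancel with the polynomial part, so the numerator is (3/2)·z^2 + o(z^2), and the limit is (3/2)/(5) = 3/10.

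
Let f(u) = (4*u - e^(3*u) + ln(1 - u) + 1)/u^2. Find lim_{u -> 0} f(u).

-5

Substitution gives 0/0; apply L'Hôpital's rule 2 times.
After differentiating numerator and denominator 2 times the quotient is (-9*e^(3*u) - 1/(u - 1)^2)/(2); at u = 0 this is -5.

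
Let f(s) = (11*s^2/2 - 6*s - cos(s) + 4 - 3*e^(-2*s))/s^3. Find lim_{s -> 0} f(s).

Substitution gives 0/0; apply L'Hôpital's rule 3 times.
After differentiating numerator and denominator 3 times the quotient is (-sin(s) + 24*e^(-2*s))/(6); at s = 0 this is 4.

4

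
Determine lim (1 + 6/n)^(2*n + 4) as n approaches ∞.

Let L be the limit and take ln: ln L = lim (2n + 4)·ln(1 + 6/n) = lim (2n + 4)·(6/n + O(1/n²)) = 12.
Hence L = e^(12).

e^(12)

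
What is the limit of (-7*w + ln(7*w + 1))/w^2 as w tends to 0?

Direct substitution gives 0/0.
Apply L'Hôpital: lim (-7 + 7/(7*w + 1))/(2*w), still 0/0.
After 2 applications of L'Hôpital's rule the quotient is (-49/(7*w + 1)^2)/(2); substituting w = 0 gives -49/2.

-49/2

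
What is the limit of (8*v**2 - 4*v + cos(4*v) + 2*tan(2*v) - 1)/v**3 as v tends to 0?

16/3

Substitution gives 0/0; apply L'Hôpital's rule 3 times.
After differentiating numerator and denominator 3 times the quotient is (64*sin(4*v) + 96*tan(2*v)^4 + 128*tan(2*v)^2 + 32)/(6); at v = 0 this is 16/3.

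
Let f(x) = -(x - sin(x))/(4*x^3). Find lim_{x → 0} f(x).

Direct substitution gives 0/0.
Apply L'Hôpital: lim (1 - cos(x))/(-12*x^2), still 0/0.
Apply L'Hôpital: lim (sin(x))/(-24*x), still 0/0.
After 3 applications of L'Hôpital's rule the quotient is (cos(x))/(-24); substituting x = 0 gives -1/24.

-1/24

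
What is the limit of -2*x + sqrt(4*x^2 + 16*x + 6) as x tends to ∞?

This has the form ∞ − ∞. Multiply and divide by the conjugate √(4*x^2 + 16*x + 6) + 2x.
That gives (16x + 6) / (√(4*x^2 + 16*x + 6) + 2x).
Divide numerator and denominator by x: the limit is 16/(2·2) = 4.

4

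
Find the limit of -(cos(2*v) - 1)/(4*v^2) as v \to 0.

1/2

Direct substitution gives 0/0.
Apply L'Hôpital: lim (-2*sin(2*v))/(-8*v), still 0/0.
After 2 applications of L'Hôpital's rule the quotient is (-4*cos(2*v))/(-8); substituting v = 0 gives 1/2.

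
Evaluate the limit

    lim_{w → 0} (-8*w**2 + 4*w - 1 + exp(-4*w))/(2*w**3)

-16/3

Direct substitution gives 0/0.
Apply L'Hôpital: lim (-16*w + 4 - 4*e^(-4*w))/(6*w^2), still 0/0.
Apply L'Hôpital: lim (-16 + 16*e^(-4*w))/(12*w), still 0/0.
After 3 applications of L'Hôpital's rule the quotient is (-64*e^(-4*w))/(12); substituting w = 0 gives -16/3.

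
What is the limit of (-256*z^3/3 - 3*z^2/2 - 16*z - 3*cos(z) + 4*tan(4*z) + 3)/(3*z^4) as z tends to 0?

-1/24

Substitution gives 0/0; apply L'Hôpital's rule 4 times.
After differentiating numerator and denominator 4 times the quotient is (-3*cos(z) + 24576*tan(4*z)^5 + 40960*tan(4*z)^3 + 16384*tan(4*z))/(72); at z = 0 this is -1/24.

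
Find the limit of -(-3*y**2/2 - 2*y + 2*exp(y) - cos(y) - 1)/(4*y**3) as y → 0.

-1/12

Substitution gives 0/0 (the numerator vanishes to order 3).
Expand each term to order y^3: the coefficient of y^3 in −cos(y) is 0 and in 2·e^(y) is 1/3.
Lower-order terms cancel with the polynomial part, so the numerator is (1/3)·y^3 + o(y^3), and the limit is (1/3)/(-4) = -1/12.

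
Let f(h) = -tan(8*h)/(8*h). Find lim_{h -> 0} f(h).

Substitution gives 0/0.
Since tan(u)/u → 1 as u → 0, tan(8h)/(8h) → 1 and the limit is 8/(-8) = -1.

-1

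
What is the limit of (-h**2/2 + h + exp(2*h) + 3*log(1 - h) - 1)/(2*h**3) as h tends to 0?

Substitution gives 0/0; apply L'Hôpital's rule 3 times.
After differentiating numerator and denominator 3 times the quotient is (8*e^(2*h) + 6/(h - 1)^3)/(12); at h = 0 this is 1/6.

1/6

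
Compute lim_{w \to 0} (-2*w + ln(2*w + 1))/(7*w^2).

-2/7

Direct substitution gives 0/0.
Apply L'Hôpital: lim (-2 + 2/(2*w + 1))/(14*w), still 0/0.
After 2 applications of L'Hôpital's rule the quotient is (-4/(2*w + 1)^2)/(14); substituting w = 0 gives -2/7.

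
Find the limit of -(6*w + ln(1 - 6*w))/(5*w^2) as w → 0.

18/5

Direct substitution gives 0/0.
Apply L'Hôpital: lim (6 - 6/(1 - 6*w))/(-10*w), still 0/0.
After 2 applications of L'Hôpital's rule the quotient is (-36/(1 - 6*w)^2)/(-10); substituting w = 0 gives 18/5.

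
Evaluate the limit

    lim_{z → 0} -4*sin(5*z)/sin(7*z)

-20/7

Substitution gives 0/0.
Divide numerator and denominator by z: sin(5z)/z → 5 and sin(7z)/z → 7, so the limit is -4·5/7 = -20/7.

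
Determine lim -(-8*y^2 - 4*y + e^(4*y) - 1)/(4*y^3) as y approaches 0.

-8/3

Direct substitution gives 0/0.
Apply L'Hôpital: lim (-16*y + 4*e^(4*y) - 4)/(-12*y^2), still 0/0.
Apply L'Hôpital: lim (16*e^(4*y) - 16)/(-24*y), still 0/0.
After 3 applications of L'Hôpital's rule the quotient is (64*e^(4*y))/(-24); substituting y = 0 gives -8/3.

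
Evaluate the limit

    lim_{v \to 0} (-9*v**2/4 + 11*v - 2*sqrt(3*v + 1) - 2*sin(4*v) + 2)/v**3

Substitution gives 0/0; apply L'Hôpital's rule 3 times.
After differentiating numerator and denominator 3 times the quotient is (128*cos(4*v) - 81/(4*(3*v + 1)^(5/2)))/(6); at v = 0 this is 431/24.

431/24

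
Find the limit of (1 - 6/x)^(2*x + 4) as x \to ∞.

e^(-12)

Write it as [(1 - 6/x)^x]^(2) · (1 - 6/x)^(4). The bracketed term tends to e^(-6) and the second factor to 1, so the limit is e^(-12).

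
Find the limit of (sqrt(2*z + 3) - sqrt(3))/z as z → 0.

Substitution gives 0/0. Multiply numerator and denominator by the conjugate √(3 + 2z) + √3.
The numerator becomes (3 + 2z) − 3 = 2z, so the expression simplifies to 2/(√(3 + 2z) + √3).
Letting z → 0 gives 2/(2√3) = √(3)/3.

√(3)/3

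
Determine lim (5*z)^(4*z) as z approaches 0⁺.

Base → 0⁺ and exponent → 0⁺: a 0^0 form.
Take logs: 4z·ln(5z). This is 0·(−∞); rewriting as ln(5z)/(1/(4z)) and applying L'Hôpital gives 0.
Hence the limit is e^0 = 1.

1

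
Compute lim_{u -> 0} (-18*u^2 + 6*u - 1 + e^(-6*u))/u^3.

-36

Direct substitution gives 0/0.
Apply L'Hôpital: lim (-36*u + 6 - 6*e^(-6*u))/(3*u^2), still 0/0.
Apply L'Hôpital: lim (-36 + 36*e^(-6*u))/(6*u), still 0/0.
After 3 applications of L'Hôpital's rule the quotient is (-216*e^(-6*u))/(6); substituting u = 0 gives -36.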